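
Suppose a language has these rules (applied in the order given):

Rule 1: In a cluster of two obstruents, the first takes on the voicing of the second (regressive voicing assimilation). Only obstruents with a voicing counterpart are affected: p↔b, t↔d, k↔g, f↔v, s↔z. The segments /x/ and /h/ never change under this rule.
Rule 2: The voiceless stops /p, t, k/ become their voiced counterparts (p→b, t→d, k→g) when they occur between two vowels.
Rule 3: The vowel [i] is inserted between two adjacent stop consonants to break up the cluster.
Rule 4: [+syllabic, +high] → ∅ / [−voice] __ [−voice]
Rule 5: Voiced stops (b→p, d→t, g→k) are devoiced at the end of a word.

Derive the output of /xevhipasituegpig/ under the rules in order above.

Rule 1 (regressive voicing assimilation): /v/ precedes the voiceless obstruent /h/, so it devoices to [f] by assimilation. /g/ precedes the voiceless obstruent /p/, so it devoices to [k] by assimilation. /xevhipasituegpig/ → xefhipasituekpig.
Rule 2 (intervocalic voicing): /p/ is a voiceless stop between vowels /i/ and /a/, so it voices to [b]. /t/ is a voiceless stop between vowels /i/ and /u/, so it voices to [d]. /xefhipasituekpig/ → xefhibasiduekpig.
Rule 3 (stop-cluster i-epenthesis): /k/ and /p/ form a stop–stop cluster, so [i] is inserted between them. /xefhibasiduekpig/ → xefhibasiduekipig.
Rule 4 (high vowel syncope): /i/ is a high vowel flanked by voiceless consonants /k/ and /p/, so it deletes. /xefhibasiduekipig/ → xefhibasiduekpig.
Rule 5 (final devoicing): /g/ is a voiced stop in word-final position, so it devoices to [k]. /xefhibasiduekpig/ → xefhibasiduekpik.

xefhibasiduekpik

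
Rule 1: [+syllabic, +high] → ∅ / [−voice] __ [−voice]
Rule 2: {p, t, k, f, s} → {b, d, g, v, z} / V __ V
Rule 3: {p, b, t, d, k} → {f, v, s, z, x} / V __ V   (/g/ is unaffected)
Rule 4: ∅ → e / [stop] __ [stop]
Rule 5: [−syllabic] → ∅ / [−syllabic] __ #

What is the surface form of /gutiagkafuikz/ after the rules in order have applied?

guziagekavuik

Rule 1 (high vowel syncope): no segment meets the environment; /gutiagkafuikz/ is unchanged.
Rule 2 (intervocalic voicing): /t/ is a voiceless obstruent between vowels /u/ and /i/, so it voices to [d]. /f/ is a voiceless obstruent between vowels /a/ and /u/, so it voices to [v]. /gutiagkafuikz/ → gudiagkavuikz.
Rule 3 (intervocalic spirantization): /d/ is a stop between vowels /u/ and /i/, so it spirantizes to the fricative [z]. /gudiagkavuikz/ → guziagkavuikz.
Rule 4 (stop-cluster e-epenthesis): /g/ and /k/ form a stop–stop cluster, so [e] is inserted between them. /guziagkavuikz/ → guziagekavuikz.
Rule 5 (final cluster simplification): /z/ is the second consonant of a word-final cluster /kz/, so it deletes. /guziagekavuikz/ → guziagekavuik.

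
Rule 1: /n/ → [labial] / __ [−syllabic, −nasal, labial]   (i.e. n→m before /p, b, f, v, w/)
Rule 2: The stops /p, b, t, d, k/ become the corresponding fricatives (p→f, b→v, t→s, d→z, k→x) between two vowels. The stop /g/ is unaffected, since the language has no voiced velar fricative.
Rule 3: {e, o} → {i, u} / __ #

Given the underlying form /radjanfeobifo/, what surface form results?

radjamfeovifu

Rule 1 (nasal place assimilation): /n/ precedes the labial consonant /f/, so it assimilates in place to [m]. /radjanfeobifo/ → radjamfeobifo.
Rule 2 (intervocalic spirantization): /b/ is a stop between vowels /o/ and /i/, so it spirantizes to the fricative [v]. /radjamfeobifo/ → radjamfeovifo.
Rule 3 (final vowel raising): /o/ is a mid vowel in word-final position, so it raises to [u]. /radjamfeovifo/ → radjamfeovifu.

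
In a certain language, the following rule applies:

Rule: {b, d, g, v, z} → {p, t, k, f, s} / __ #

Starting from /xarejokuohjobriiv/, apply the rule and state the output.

xarejokuohjobriif

/v/ is a voiced obstruent in word-final position, so it devoices to [f].
Surface form: [xarejokuohjobriif].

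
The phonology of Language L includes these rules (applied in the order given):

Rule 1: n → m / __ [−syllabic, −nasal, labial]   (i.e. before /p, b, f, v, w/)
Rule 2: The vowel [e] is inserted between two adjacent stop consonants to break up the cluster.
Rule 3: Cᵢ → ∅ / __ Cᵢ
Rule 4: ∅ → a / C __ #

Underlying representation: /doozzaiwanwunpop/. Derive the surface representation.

doozaiwamwumpopa

Rule 1 (nasal place assimilation): /n/ precedes the labial consonant /w/, so it assimilates in place to [m]. /n/ precedes the labial consonant /p/, so it assimilates in place to [m]. /doozzaiwanwunpop/ → doozzaiwamwumpop.
Rule 2 (stop-cluster e-epenthesis): no segment meets the environment; /doozzaiwamwumpop/ is unchanged.
Rule 3 (degemination): /zz/ is a geminate; the first /z/ deletes. /doozzaiwamwumpop/ → doozaiwamwumpop.
Rule 4 (final a-epenthesis): the form ends in the consonant /p/, so [a] is inserted word-finally. /doozaiwamwumpop/ → doozaiwamwumpopa.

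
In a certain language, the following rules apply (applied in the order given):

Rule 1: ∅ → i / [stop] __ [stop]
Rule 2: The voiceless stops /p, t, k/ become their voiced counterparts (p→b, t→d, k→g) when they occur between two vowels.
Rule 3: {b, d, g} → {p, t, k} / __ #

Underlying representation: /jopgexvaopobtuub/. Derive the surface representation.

jobigexvaobobiduup

Rule 1 (stop-cluster i-epenthesis): /p/ and /g/ form a stop–stop cluster, so [i] is inserted between them. /b/ and /t/ form a stop–stop cluster, so [i] is inserted between them. /jopgexvaopobtuub/ → jopigexvaopobituub.
Rule 2 (intervocalic voicing): /p/ is a voiceless stop between vowels /o/ and /i/, so it voices to [b]. /p/ is a voiceless stop between vowels /o/ and /o/, so it voices to [b]. /t/ is a voiceless stop between vowels /i/ and /u/, so it voices to [d]. /jopigexvaopobituub/ → jobigexvaobobiduub.
Rule 3 (final devoicing): /b/ is a voiced stop in word-final position, so it devoices to [p]. /jobigexvaobobiduub/ → jobigexvaobobiduup.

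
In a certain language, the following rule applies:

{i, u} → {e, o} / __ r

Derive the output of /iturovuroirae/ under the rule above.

Scanning /iturovuroirae/: /i/ at position 1 is not in the conditioning environment; /u/ is a high vowel immediately before /r/, so it lowers to [o]; /u/ is a high vowel immediately before /r/, so it lowers to [o]; /i/ is a high vowel immediately before /r/, so it lowers to [e].
Result: [itorovoroerae].

itorovoroerae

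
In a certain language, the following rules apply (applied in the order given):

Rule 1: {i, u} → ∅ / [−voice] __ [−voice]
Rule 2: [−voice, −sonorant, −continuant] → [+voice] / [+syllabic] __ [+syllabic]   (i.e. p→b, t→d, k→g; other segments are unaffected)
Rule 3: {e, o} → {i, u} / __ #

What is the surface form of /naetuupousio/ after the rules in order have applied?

Rule 1 (high vowel syncope): no segment meets the environment; /naetuupousio/ is unchanged.
Rule 2 (intervocalic voicing): /t/ is a voiceless stop between vowels /e/ and /u/, so it voices to [d]. /p/ is a voiceless stop between vowels /u/ and /o/, so it voices to [b]. /naetuupousio/ → naeduubousio.
Rule 3 (final vowel raising): /o/ is a mid vowel in word-final position, so it raises to [u]. /naeduubousio/ → naeduubousiu.

naeduubousiu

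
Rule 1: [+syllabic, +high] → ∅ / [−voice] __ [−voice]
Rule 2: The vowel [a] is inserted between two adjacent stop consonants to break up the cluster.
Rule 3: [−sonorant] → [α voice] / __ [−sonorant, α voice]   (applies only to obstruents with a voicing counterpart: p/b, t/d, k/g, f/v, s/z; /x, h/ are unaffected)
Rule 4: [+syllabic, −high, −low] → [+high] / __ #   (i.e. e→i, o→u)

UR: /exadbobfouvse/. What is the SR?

exadabopfoufsi

Rule 1 (high vowel syncope): no segment meets the environment; /exadbobfouvse/ is unchanged.
Rule 2 (stop-cluster a-epenthesis): /d/ and /b/ form a stop–stop cluster, so [a] is inserted between them. /exadbobfouvse/ → exadabobfouvse.
Rule 3 (regressive voicing assimilation): /b/ precedes the voiceless obstruent /f/, so it devoices to [p] by assimilation. /v/ precedes the voiceless obstruent /s/, so it devoices to [f] by assimilation. /exadabobfouvse/ → exadabopfoufse.
Rule 4 (final vowel raising): /e/ is a mid vowel in word-final position, so it raises to [i]. /exadabopfoufse/ → exadabopfoufsi.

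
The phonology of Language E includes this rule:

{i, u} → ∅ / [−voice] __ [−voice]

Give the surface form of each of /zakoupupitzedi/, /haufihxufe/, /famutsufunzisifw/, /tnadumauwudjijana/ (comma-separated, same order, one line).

zakoupptzedi, haufhxfe, famutsfunzisfw, tnadumauwudjijana

/zakoupupitzedi/: /u/ is a high vowel flanked by voiceless consonants /p/ and /p/, so it deletes. /i/ is a high vowel flanked by voiceless consonants /p/ and /t/, so it deletes. → [zakoupptzedi].
/haufihxufe/: /i/ is a high vowel flanked by voiceless consonants /f/ and /h/, so it deletes. /u/ is a high vowel flanked by voiceless consonants /x/ and /f/, so it deletes. → [haufhxfe].
/famutsufunzisifw/: /u/ is a high vowel flanked by voiceless consonants /s/ and /f/, so it deletes. /i/ is a high vowel flanked by voiceless consonants /s/ and /f/, so it deletes. → [famutsfunzisfw].
/tnadumauwudjijana/: the rule's environment is not met; surfaces unchanged as [tnadumauwudjijana].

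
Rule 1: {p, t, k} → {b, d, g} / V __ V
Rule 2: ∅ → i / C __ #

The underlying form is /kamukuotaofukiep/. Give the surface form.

Rule 1 (intervocalic voicing): /k/ is a voiceless stop between vowels /u/ and /u/, so it voices to [g]. /t/ is a voiceless stop between vowels /o/ and /a/, so it voices to [d]. /k/ is a voiceless stop between vowels /u/ and /i/, so it voices to [g]. /kamukuotaofukiep/ → kamuguodaofugiep.
Rule 2 (final i-epenthesis): the form ends in the consonant /p/, so [i] is inserted word-finally. /kamuguodaofugiep/ → kamuguodaofugiepi.

kamuguodaofugiepi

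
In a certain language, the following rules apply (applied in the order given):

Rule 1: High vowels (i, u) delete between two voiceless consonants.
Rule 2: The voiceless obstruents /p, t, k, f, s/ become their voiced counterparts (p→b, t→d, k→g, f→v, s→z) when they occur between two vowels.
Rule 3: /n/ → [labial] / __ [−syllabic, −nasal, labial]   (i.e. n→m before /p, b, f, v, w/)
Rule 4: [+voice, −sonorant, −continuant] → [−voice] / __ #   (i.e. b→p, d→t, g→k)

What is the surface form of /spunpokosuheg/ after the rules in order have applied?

spumpogoshek

Rule 1 (high vowel syncope): /u/ is a high vowel flanked by voiceless consonants /s/ and /h/, so it deletes. /spunpokosuheg/ → spunpokosheg.
Rule 2 (intervocalic voicing): /k/ is a voiceless obstruent between vowels /o/ and /o/, so it voices to [g]. /spunpokosheg/ → spunpogosheg.
Rule 3 (nasal place assimilation): /n/ precedes the labial consonant /p/, so it assimilates in place to [m]. /spunpogosheg/ → spumpogosheg.
Rule 4 (final devoicing): /g/ is a voiced stop in word-final position, so it devoices to [k]. /spumpogosheg/ → spumpogoshek.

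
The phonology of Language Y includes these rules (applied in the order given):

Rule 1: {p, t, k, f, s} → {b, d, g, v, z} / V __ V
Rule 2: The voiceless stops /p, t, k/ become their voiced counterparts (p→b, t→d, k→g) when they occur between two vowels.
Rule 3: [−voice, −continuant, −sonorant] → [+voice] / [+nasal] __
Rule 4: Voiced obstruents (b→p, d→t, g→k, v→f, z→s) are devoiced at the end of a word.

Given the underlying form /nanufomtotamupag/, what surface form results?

nanuvomdodamubak

Rule 1 (intervocalic voicing): /f/ is a voiceless obstruent between vowels /u/ and /o/, so it voices to [v]. /t/ is a voiceless obstruent between vowels /o/ and /a/, so it voices to [d]. /p/ is a voiceless obstruent between vowels /u/ and /a/, so it voices to [b]. /nanufomtotamupag/ → nanuvomtodamubag.
Rule 2 (intervocalic voicing): no segment meets the environment; /nanuvomtodamubag/ is unchanged.
Rule 3 (post-nasal voicing): /t/ is a voiceless stop immediately after the nasal /m/, so it voices to [d]. /nanuvomtodamubag/ → nanuvomdodamubag.
Rule 4 (final devoicing): /g/ is a voiced obstruent in word-final position, so it devoices to [k]. /nanuvomdodamubag/ → nanuvomdodamubak.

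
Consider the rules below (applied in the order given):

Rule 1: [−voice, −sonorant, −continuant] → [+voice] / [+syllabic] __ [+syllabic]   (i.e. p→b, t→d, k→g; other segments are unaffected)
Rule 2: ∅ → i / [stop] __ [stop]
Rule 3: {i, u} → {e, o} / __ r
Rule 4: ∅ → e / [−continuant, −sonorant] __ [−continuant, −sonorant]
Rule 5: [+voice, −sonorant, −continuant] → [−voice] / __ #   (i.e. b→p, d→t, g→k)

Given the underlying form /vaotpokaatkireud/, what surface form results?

vaotipogaatikereut

Rule 1 (intervocalic voicing): /k/ is a voiceless stop between vowels /o/ and /a/, so it voices to [g]. /vaotpokaatkireud/ → vaotpogaatkireud.
Rule 2 (stop-cluster i-epenthesis): /t/ and /p/ form a stop–stop cluster, so [i] is inserted between them. /t/ and /k/ form a stop–stop cluster, so [i] is inserted between them. /vaotpogaatkireud/ → vaotipogaatikireud.
Rule 3 (pre-rhotic lowering): /i/ is a high vowel immediately before /r/, so it lowers to [e]. /vaotipogaatikireud/ → vaotipogaatikereud.
Rule 4 (stop-cluster e-epenthesis): no segment meets the environment; /vaotipogaatikereud/ is unchanged.
Rule 5 (final devoicing): /d/ is a voiced stop in word-final position, so it devoices to [t]. /vaotipogaatikereud/ → vaotipogaatikereut.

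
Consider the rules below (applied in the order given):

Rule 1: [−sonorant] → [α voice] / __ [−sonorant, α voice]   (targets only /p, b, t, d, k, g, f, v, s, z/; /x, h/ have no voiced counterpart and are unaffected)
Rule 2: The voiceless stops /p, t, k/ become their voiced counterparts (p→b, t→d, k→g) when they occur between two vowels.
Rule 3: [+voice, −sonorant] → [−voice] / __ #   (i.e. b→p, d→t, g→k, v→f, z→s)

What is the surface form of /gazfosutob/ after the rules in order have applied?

Rule 1 (regressive voicing assimilation): /z/ precedes the voiceless obstruent /f/, so it devoices to [s] by assimilation. /gazfosutob/ → gasfosutob.
Rule 2 (intervocalic voicing): /t/ is a voiceless stop between vowels /u/ and /o/, so it voices to [d]. /gasfosutob/ → gasfosudob.
Rule 3 (final devoicing): /b/ is a voiced obstruent in word-final position, so it devoices to [p]. /gasfosudob/ → gasfosudop.

gasfosudop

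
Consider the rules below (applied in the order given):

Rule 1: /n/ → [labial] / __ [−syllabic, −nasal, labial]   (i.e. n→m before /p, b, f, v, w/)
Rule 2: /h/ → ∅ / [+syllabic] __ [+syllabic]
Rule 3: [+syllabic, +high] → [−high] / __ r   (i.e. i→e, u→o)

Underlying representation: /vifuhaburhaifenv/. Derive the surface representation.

Rule 1 (nasal place assimilation): /n/ precedes the labial consonant /v/, so it assimilates in place to [m]. /vifuhaburhaifenv/ → vifuhaburhaifemv.
Rule 2 (intervocalic h-deletion): /h/ occurs between vowels /u/ and /a/, so it deletes. /vifuhaburhaifemv/ → vifuaburhaifemv.
Rule 3 (pre-rhotic lowering): /u/ is a high vowel immediately before /r/, so it lowers to [o]. /vifuaburhaifemv/ → vifuaborhaifemv.

vifuaborhaifemv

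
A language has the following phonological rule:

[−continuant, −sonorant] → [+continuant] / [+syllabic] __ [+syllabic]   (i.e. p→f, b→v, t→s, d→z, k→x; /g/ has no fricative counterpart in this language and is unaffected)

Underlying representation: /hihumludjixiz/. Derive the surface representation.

No segment of /hihumludjixiz/ meets the structural description of the rule, so the form surfaces unchanged.

hihumludjixiz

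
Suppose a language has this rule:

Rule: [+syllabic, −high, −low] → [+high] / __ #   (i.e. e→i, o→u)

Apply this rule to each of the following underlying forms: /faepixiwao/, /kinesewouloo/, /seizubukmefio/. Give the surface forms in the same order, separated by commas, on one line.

faepixiwau, kinesewoulou, seizubukmefiu

/faepixiwao/: /o/ is a mid vowel in word-final position, so it raises to [u]. → [faepixiwau].
/kinesewouloo/: /o/ is a mid vowel in word-final position, so it raises to [u]. → [kinesewoulou].
/seizubukmefio/: /o/ is a mid vowel in word-final position, so it raises to [u]. → [seizubukmefiu].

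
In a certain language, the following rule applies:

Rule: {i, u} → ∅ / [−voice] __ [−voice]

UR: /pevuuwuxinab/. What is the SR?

No segment of /pevuuwuxinab/ meets the structural description of the rule, so the form surfaces unchanged.

pevuuwuxinab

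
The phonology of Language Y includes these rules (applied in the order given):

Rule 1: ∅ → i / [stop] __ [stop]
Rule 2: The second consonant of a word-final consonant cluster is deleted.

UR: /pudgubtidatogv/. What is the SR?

Rule 1 (stop-cluster i-epenthesis): /d/ and /g/ form a stop–stop cluster, so [i] is inserted between them. /b/ and /t/ form a stop–stop cluster, so [i] is inserted between them. /pudgubtidatogv/ → pudigubitidatogv.
Rule 2 (final cluster simplification): /v/ is the second consonant of a word-final cluster /gv/, so it deletes. /pudigubitidatogv/ → pudigubitidatog.

pudigubitidatog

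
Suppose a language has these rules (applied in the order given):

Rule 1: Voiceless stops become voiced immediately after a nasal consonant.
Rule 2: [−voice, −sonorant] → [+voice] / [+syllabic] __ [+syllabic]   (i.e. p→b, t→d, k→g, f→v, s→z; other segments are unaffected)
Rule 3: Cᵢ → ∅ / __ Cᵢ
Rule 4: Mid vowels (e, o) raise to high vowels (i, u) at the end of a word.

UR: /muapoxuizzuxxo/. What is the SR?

Rule 1 (post-nasal voicing): no segment meets the environment; /muapoxuizzuxxo/ is unchanged.
Rule 2 (intervocalic voicing): /p/ is a voiceless obstruent between vowels /a/ and /o/, so it voices to [b]. /muapoxuizzuxxo/ → muaboxuizzuxxo.
Rule 3 (degemination): /zz/ is a geminate; the first /z/ deletes. /xx/ is a geminate; the first /x/ deletes. /muaboxuizzuxxo/ → muaboxuizuxo.
Rule 4 (final vowel raising): /o/ is a mid vowel in word-final position, so it raises to [u]. /muaboxuizuxo/ → muaboxuizuxu.

muaboxuizuxu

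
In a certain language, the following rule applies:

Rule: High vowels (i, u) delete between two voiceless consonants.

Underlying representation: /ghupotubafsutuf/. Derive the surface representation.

ghpotubafstf

/u/ is a high vowel flanked by voiceless consonants /h/ and /p/, so it deletes.
/u/ is a high vowel flanked by voiceless consonants /s/ and /t/, so it deletes.
/u/ is a high vowel flanked by voiceless consonants /t/ and /f/, so it deletes.
The other instance of /u/ does not occur in the required environment and remains unchanged.
Surface form: [ghpotubafstf].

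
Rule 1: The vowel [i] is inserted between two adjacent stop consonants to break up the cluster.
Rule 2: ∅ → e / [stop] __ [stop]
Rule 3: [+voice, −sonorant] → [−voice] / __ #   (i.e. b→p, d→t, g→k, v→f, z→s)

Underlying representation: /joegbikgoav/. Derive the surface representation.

Rule 1 (stop-cluster i-epenthesis): /g/ and /b/ form a stop–stop cluster, so [i] is inserted between them. /k/ and /g/ form a stop–stop cluster, so [i] is inserted between them. /joegbikgoav/ → joegibikigoav.
Rule 2 (stop-cluster e-epenthesis): no segment meets the environment; /joegibikigoav/ is unchanged.
Rule 3 (final devoicing): /v/ is a voiced obstruent in word-final position, so it devoices to [f]. /joegibikigoav/ → joegibikigoaf.

joegibikigoaf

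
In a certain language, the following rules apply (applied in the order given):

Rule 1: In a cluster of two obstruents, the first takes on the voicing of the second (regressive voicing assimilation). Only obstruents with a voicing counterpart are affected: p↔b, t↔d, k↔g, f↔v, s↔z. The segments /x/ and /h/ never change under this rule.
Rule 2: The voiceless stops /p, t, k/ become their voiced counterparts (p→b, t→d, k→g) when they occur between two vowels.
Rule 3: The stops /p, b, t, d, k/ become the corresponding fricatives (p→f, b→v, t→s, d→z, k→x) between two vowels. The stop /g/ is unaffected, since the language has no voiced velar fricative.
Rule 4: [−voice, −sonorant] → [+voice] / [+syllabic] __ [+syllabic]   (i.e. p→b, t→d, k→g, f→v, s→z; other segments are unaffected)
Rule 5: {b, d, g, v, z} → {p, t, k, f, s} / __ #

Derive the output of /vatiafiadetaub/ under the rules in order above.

vaziaviazezaup

Rule 1 (regressive voicing assimilation): no segment meets the environment; /vatiafiadetaub/ is unchanged.
Rule 2 (intervocalic voicing): /t/ is a voiceless stop between vowels /a/ and /i/, so it voices to [d]. /t/ is a voiceless stop between vowels /e/ and /a/, so it voices to [d]. /vatiafiadetaub/ → vadiafiadedaub.
Rule 3 (intervocalic spirantization): /d/ is a stop between vowels /a/ and /i/, so it spirantizes to the fricative [z]. /d/ is a stop between vowels /a/ and /e/, so it spirantizes to the fricative [z]. /d/ is a stop between vowels /e/ and /a/, so it spirantizes to the fricative [z]. /vadiafiadedaub/ → vaziafiazezaub.
Rule 4 (intervocalic voicing): /f/ is a voiceless obstruent between vowels /a/ and /i/, so it voices to [v]. /vaziafiazezaub/ → vaziaviazezaub.
Rule 5 (final devoicing): /b/ is a voiced obstruent in word-final position, so it devoices to [p]. /vaziaviazezaub/ → vaziaviazezaup.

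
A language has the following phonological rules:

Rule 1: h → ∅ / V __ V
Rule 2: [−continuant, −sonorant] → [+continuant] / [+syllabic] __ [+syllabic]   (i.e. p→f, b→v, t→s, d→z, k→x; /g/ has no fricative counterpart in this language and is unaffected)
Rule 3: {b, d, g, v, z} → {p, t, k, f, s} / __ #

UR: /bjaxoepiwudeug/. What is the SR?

bjaxoefiwuzeuk

Rule 1 (intervocalic h-deletion): no segment meets the environment; /bjaxoepiwudeug/ is unchanged.
Rule 2 (intervocalic spirantization): /p/ is a stop between vowels /e/ and /i/, so it spirantizes to the fricative [f]. /d/ is a stop between vowels /u/ and /e/, so it spirantizes to the fricative [z]. /bjaxoepiwudeug/ → bjaxoefiwuzeug.
Rule 3 (final devoicing): /g/ is a voiced obstruent in word-final position, so it devoices to [k]. /bjaxoefiwuzeug/ → bjaxoefiwuzeuk.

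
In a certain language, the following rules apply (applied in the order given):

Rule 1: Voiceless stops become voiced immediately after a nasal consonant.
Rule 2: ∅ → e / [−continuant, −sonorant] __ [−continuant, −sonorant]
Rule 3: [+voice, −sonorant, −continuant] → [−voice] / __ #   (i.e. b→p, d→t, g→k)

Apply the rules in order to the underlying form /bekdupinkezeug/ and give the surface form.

bekedupingezeuk

Rule 1 (post-nasal voicing): /k/ is a voiceless stop immediately after the nasal /n/, so it voices to [g]. /bekdupinkezeug/ → bekdupingezeug.
Rule 2 (stop-cluster e-epenthesis): /k/ and /d/ form a stop–stop cluster, so [e] is inserted between them. /bekdupingezeug/ → bekedupingezeug.
Rule 3 (final devoicing): /g/ is a voiced stop in word-final position, so it devoices to [k]. /bekedupingezeug/ → bekedupingezeuk.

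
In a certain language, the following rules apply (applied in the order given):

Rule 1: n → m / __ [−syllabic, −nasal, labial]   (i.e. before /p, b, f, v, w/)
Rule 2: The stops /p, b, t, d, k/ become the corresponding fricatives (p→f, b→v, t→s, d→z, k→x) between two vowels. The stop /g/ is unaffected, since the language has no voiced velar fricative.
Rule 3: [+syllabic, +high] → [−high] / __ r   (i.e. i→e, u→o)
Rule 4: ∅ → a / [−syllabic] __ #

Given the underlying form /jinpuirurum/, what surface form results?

Rule 1 (nasal place assimilation): /n/ precedes the labial consonant /p/, so it assimilates in place to [m]. /jinpuirurum/ → jimpuirurum.
Rule 2 (intervocalic spirantization): no segment meets the environment; /jimpuirurum/ is unchanged.
Rule 3 (pre-rhotic lowering): /i/ is a high vowel immediately before /r/, so it lowers to [e]. /u/ is a high vowel immediately before /r/, so it lowers to [o]. /jimpuirurum/ → jimpuerorum.
Rule 4 (final a-epenthesis): the form ends in the consonant /m/, so [a] is inserted word-finally. /jimpuerorum/ → jimpueroruma.

jimpueroruma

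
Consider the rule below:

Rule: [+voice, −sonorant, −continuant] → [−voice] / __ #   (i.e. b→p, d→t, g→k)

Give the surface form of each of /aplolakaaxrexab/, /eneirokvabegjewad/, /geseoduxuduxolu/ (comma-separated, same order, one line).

/aplolakaaxrexab/: /b/ is a voiced stop in word-final position, so it devoices to [p]. → [aplolakaaxrexap].
/eneirokvabegjewad/: /d/ is a voiced stop in word-final position, so it devoices to [t]. → [eneirokvabegjewat].
/geseoduxuduxolu/: the rule's environment is not met; surfaces unchanged as [geseoduxuduxolu].

aplolakaaxrexap, eneirokvabegjewat, geseoduxuduxolu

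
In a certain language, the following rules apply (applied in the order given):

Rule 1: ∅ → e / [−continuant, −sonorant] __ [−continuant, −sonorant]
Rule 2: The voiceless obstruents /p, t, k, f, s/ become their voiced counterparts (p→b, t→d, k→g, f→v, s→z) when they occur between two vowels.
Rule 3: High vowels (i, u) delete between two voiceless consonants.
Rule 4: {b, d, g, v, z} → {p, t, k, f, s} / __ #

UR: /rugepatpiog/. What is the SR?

rugebadebiok

Rule 1 (stop-cluster e-epenthesis): /t/ and /p/ form a stop–stop cluster, so [e] is inserted between them. /rugepatpiog/ → rugepatepiog.
Rule 2 (intervocalic voicing): /p/ is a voiceless obstruent between vowels /e/ and /a/, so it voices to [b]. /t/ is a voiceless obstruent between vowels /a/ and /e/, so it voices to [d]. /p/ is a voiceless obstruent between vowels /e/ and /i/, so it voices to [b]. /rugepatepiog/ → rugebadebiog.
Rule 3 (high vowel syncope): no segment meets the environment; /rugebadebiog/ is unchanged.
Rule 4 (final devoicing): /g/ is a voiced obstruent in word-final position, so it devoices to [k]. /rugebadebiog/ → rugebadebiok.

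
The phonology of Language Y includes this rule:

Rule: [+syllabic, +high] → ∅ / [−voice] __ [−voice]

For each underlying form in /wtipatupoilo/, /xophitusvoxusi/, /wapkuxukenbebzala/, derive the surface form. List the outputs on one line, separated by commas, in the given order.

/wtipatupoilo/: /i/ is a high vowel flanked by voiceless consonants /t/ and /p/, so it deletes. /u/ is a high vowel flanked by voiceless consonants /t/ and /p/, so it deletes. → [wtpatpoilo].
/xophitusvoxusi/: /i/ is a high vowel flanked by voiceless consonants /h/ and /t/, so it deletes. /u/ is a high vowel flanked by voiceless consonants /t/ and /s/, so it deletes. /u/ is a high vowel flanked by voiceless consonants /x/ and /s/, so it deletes. → [xophtsvoxsi].
/wapkuxukenbebzala/: /u/ is a high vowel flanked by voiceless consonants /k/ and /x/, so it deletes. /u/ is a high vowel flanked by voiceless consonants /x/ and /k/, so it deletes. → [wapkxkenbebzala].

wtpatpoilo, xophtsvoxsi, wapkxkenbebzala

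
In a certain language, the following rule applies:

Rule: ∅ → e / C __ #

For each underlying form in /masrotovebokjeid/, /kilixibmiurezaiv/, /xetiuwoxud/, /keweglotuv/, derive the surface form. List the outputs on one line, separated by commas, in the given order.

/masrotovebokjeid/: the form ends in the consonant /d/, so [e] is inserted word-finally. → [masrotovebokjeide].
/kilixibmiurezaiv/: the form ends in the consonant /v/, so [e] is inserted word-finally. → [kilixibmiurezaive].
/xetiuwoxud/: the form ends in the consonant /d/, so [e] is inserted word-finally. → [xetiuwoxude].
/keweglotuv/: the form ends in the consonant /v/, so [e] is inserted word-finally. → [keweglotuve].

masrotovebokjeide, kilixibmiurezaive, xetiuwoxude, keweglotuve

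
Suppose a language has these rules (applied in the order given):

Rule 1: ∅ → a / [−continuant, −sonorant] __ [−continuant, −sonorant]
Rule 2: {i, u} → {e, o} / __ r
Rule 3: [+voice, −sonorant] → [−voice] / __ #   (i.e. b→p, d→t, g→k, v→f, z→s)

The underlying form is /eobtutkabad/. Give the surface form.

Rule 1 (stop-cluster a-epenthesis): /b/ and /t/ form a stop–stop cluster, so [a] is inserted between them. /t/ and /k/ form a stop–stop cluster, so [a] is inserted between them. /eobtutkabad/ → eobatutakabad.
Rule 2 (pre-rhotic lowering): no segment meets the environment; /eobatutakabad/ is unchanged.
Rule 3 (final devoicing): /d/ is a voiced obstruent in word-final position, so it devoices to [t]. /eobatutakabad/ → eobatutakabat.

eobatutakabat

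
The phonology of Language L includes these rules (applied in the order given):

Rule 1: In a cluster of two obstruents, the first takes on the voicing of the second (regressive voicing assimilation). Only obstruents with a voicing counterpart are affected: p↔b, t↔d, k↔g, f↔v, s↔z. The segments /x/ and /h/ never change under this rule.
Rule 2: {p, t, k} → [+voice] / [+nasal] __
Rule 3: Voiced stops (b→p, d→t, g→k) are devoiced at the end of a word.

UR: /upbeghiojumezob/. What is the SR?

Rule 1 (regressive voicing assimilation): /p/ precedes the voiced obstruent /b/, so it voices to [b] by assimilation. /g/ precedes the voiceless obstruent /h/, so it devoices to [k] by assimilation. /upbeghiojumezob/ → ubbekhiojumezob.
Rule 2 (post-nasal voicing): no segment meets the environment; /ubbekhiojumezob/ is unchanged.
Rule 3 (final devoicing): /b/ is a voiced stop in word-final position, so it devoices to [p]. /ubbekhiojumezob/ → ubbekhiojumezop.

ubbekhiojumezop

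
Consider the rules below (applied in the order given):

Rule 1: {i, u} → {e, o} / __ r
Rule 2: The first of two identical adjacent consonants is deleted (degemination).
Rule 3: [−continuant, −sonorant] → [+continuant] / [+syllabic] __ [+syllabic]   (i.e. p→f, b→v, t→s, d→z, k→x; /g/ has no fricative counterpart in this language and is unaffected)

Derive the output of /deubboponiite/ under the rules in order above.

deuvofoniise

Rule 1 (pre-rhotic lowering): no segment meets the environment; /deubboponiite/ is unchanged.
Rule 2 (degemination): /bb/ is a geminate; the first /b/ deletes. /deubboponiite/ → deuboponiite.
Rule 3 (intervocalic spirantization): /b/ is a stop between vowels /u/ and /o/, so it spirantizes to the fricative [v]. /p/ is a stop between vowels /o/ and /o/, so it spirantizes to the fricative [f]. /t/ is a stop between vowels /i/ and /e/, so it spirantizes to the fricative [s]. /deuboponiite/ → deuvofoniise.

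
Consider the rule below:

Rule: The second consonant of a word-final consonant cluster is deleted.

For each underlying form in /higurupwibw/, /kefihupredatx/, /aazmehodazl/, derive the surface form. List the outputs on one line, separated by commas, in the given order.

higurupwib, kefihupredat, aazmehodaz

/higurupwibw/: /w/ is the second consonant of a word-final cluster /bw/, so it deletes. → [higurupwib].
/kefihupredatx/: /x/ is the second consonant of a word-final cluster /tx/, so it deletes. → [kefihupredat].
/aazmehodazl/: /l/ is the second consonant of a word-final cluster /zl/, so it deletes. → [aazmehodaz].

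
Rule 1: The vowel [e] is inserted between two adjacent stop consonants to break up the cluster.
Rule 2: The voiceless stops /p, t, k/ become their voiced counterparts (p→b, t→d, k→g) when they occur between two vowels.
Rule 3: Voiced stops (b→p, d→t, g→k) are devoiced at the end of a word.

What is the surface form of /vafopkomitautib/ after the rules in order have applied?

vafobegomidaudip

Rule 1 (stop-cluster e-epenthesis): /p/ and /k/ form a stop–stop cluster, so [e] is inserted between them. /vafopkomitautib/ → vafopekomitautib.
Rule 2 (intervocalic voicing): /p/ is a voiceless stop between vowels /o/ and /e/, so it voices to [b]. /k/ is a voiceless stop between vowels /e/ and /o/, so it voices to [g]. /t/ is a voiceless stop between vowels /i/ and /a/, so it voices to [d]. /t/ is a voiceless stop between vowels /u/ and /i/, so it voices to [d]. /vafopekomitautib/ → vafobegomidaudib.
Rule 3 (final devoicing): /b/ is a voiced stop in word-final position, so it devoices to [p]. /vafobegomidaudib/ → vafobegomidaudip.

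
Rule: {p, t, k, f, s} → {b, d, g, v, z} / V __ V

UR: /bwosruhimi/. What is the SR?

bwosruhimi

No segment of /bwosruhimi/ meets the structural description of the rule, so the form surfaces unchanged.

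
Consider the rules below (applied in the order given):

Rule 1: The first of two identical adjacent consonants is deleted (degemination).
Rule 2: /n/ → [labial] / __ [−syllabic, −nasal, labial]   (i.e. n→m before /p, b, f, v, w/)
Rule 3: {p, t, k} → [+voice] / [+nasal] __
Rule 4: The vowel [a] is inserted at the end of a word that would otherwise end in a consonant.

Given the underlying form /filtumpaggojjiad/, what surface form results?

Rule 1 (degemination): /gg/ is a geminate; the first /g/ deletes. /jj/ is a geminate; the first /j/ deletes. /filtumpaggojjiad/ → filtumpagojiad.
Rule 2 (nasal place assimilation): no segment meets the environment; /filtumpagojiad/ is unchanged.
Rule 3 (post-nasal voicing): /p/ is a voiceless stop immediately after the nasal /m/, so it voices to [b]. /filtumpagojiad/ → filtumbagojiad.
Rule 4 (final a-epenthesis): the form ends in the consonant /d/, so [a] is inserted word-finally. /filtumbagojiad/ → filtumbagojiada.

filtumbagojiada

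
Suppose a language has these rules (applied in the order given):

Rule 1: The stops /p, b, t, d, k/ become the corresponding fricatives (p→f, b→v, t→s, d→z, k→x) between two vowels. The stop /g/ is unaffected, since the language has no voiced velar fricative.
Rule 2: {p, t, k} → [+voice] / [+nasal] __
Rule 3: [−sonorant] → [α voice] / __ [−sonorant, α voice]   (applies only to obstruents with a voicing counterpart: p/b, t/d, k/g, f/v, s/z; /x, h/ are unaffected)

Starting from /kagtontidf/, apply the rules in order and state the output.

kaktonditf

Rule 1 (intervocalic spirantization): no segment meets the environment; /kagtontidf/ is unchanged.
Rule 2 (post-nasal voicing): /t/ is a voiceless stop immediately after the nasal /n/, so it voices to [d]. /kagtontidf/ → kagtondidf.
Rule 3 (regressive voicing assimilation): /g/ precedes the voiceless obstruent /t/, so it devoices to [k] by assimilation. /d/ precedes the voiceless obstruent /f/, so it devoices to [t] by assimilation. /kagtondidf/ → kaktonditf.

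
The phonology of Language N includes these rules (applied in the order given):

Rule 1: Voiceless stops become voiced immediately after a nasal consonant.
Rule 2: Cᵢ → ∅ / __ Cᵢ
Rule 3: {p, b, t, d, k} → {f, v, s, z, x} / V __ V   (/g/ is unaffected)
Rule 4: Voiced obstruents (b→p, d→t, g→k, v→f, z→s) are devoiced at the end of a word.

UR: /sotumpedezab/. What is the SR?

Rule 1 (post-nasal voicing): /p/ is a voiceless stop immediately after the nasal /m/, so it voices to [b]. /sotumpedezab/ → sotumbedezab.
Rule 2 (degemination): no segment meets the environment; /sotumbedezab/ is unchanged.
Rule 3 (intervocalic spirantization): /t/ is a stop between vowels /o/ and /u/, so it spirantizes to the fricative [s]. /d/ is a stop between vowels /e/ and /e/, so it spirantizes to the fricative [z]. /sotumbedezab/ → sosumbezezab.
Rule 4 (final devoicing): /b/ is a voiced obstruent in word-final position, so it devoices to [p]. /sosumbezezab/ → sosumbezezap.

sosumbezezap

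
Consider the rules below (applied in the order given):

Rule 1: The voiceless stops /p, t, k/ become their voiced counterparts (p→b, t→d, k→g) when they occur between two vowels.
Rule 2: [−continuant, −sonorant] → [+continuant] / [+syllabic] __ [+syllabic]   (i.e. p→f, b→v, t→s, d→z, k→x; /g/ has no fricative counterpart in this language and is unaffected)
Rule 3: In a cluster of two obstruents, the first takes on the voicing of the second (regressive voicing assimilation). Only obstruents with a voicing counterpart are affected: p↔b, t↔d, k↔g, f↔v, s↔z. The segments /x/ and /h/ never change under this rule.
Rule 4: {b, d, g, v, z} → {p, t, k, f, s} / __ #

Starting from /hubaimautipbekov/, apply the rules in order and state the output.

Rule 1 (intervocalic voicing): /t/ is a voiceless stop between vowels /u/ and /i/, so it voices to [d]. /k/ is a voiceless stop between vowels /e/ and /o/, so it voices to [g]. /hubaimautipbekov/ → hubaimaudipbegov.
Rule 2 (intervocalic spirantization): /b/ is a stop between vowels /u/ and /a/, so it spirantizes to the fricative [v]. /d/ is a stop between vowels /u/ and /i/, so it spirantizes to the fricative [z]. /hubaimaudipbegov/ → huvaimauzipbegov.
Rule 3 (regressive voicing assimilation): /p/ precedes the voiced obstruent /b/, so it voices to [b] by assimilation. /huvaimauzipbegov/ → huvaimauzibbegov.
Rule 4 (final devoicing): /v/ is a voiced obstruent in word-final position, so it devoices to [f]. /huvaimauzibbegov/ → huvaimauzibbegof.

huvaimauzibbegof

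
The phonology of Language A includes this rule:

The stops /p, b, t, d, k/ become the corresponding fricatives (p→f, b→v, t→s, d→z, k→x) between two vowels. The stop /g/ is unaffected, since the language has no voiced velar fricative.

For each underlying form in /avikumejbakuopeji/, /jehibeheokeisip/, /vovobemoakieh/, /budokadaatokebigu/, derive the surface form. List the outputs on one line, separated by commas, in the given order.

avixumejbaxuofeji, jehiveheoxeisip, vovovemoaxieh, buzoxazaasoxevigu

/avikumejbakuopeji/: /k/ is a stop between vowels /i/ and /u/, so it spirantizes to the fricative [x]. /k/ is a stop between vowels /a/ and /u/, so it spirantizes to the fricative [x]. /p/ is a stop between vowels /o/ and /e/, so it spirantizes to the fricative [f]. → [avixumejbaxuofeji].
/jehibeheokeisip/: /b/ is a stop between vowels /i/ and /e/, so it spirantizes to the fricative [v]. /k/ is a stop between vowels /o/ and /e/, so it spirantizes to the fricative [x]. → [jehiveheoxeisip].
/vovobemoakieh/: /b/ is a stop between vowels /o/ and /e/, so it spirantizes to the fricative [v]. /k/ is a stop between vowels /a/ and /i/, so it spirantizes to the fricative [x]. → [vovovemoaxieh].
/budokadaatokebigu/: /d/ is a stop between vowels /u/ and /o/, so it spirantizes to the fricative [z]. /k/ is a stop between vowels /o/ and /a/, so it spirantizes to the fricative [x]. /d/ is a stop between vowels /a/ and /a/, so it spirantizes to the fricative [z]. /t/ is a stop between vowels /a/ and /o/, so it spirantizes to the fricative [s]. /k/ is a stop between vowels /o/ and /e/, so it spirantizes to the fricative [x]. /b/ is a stop between vowels /e/ and /i/, so it spirantizes to the fricative [v]. → [buzoxazaasoxevigu].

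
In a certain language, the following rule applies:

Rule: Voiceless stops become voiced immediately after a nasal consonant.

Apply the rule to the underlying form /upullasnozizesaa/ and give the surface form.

No segment of /upullasnozizesaa/ meets the structural description of the rule, so the form surfaces unchanged.

upullasnozizesaa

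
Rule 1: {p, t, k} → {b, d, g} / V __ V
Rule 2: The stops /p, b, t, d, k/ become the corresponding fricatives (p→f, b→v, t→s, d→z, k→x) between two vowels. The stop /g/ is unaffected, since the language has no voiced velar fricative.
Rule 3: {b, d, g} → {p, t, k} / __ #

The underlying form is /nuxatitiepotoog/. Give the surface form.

Rule 1 (intervocalic voicing): /t/ is a voiceless stop between vowels /a/ and /i/, so it voices to [d]. /t/ is a voiceless stop between vowels /i/ and /i/, so it voices to [d]. /p/ is a voiceless stop between vowels /e/ and /o/, so it voices to [b]. /t/ is a voiceless stop between vowels /o/ and /o/, so it voices to [d]. /nuxatitiepotoog/ → nuxadidiebodoog.
Rule 2 (intervocalic spirantization): /d/ is a stop between vowels /a/ and /i/, so it spirantizes to the fricative [z]. /d/ is a stop between vowels /i/ and /i/, so it spirantizes to the fricative [z]. /b/ is a stop between vowels /e/ and /o/, so it spirantizes to the fricative [v]. /d/ is a stop between vowels /o/ and /o/, so it spirantizes to the fricative [z]. /nuxadidiebodoog/ → nuxazizievozoog.
Rule 3 (final devoicing): /g/ is a voiced stop in word-final position, so it devoices to [k]. /nuxazizievozoog/ → nuxazizievozook.

nuxazizievozook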